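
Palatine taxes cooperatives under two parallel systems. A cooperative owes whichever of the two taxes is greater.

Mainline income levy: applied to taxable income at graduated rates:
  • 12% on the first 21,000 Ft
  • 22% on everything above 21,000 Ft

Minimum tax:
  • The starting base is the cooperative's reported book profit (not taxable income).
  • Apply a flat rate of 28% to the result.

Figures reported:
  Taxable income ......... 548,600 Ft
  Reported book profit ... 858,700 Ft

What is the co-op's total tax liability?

240,436 Ft

Minimum tax:
  Base (reported book profit): 858,700 Ft
  858,700 Ft × 28% = 240,436 Ft

Mainline income levy:
  21,000 Ft × 12% = 2,520 Ft
  527,600 Ft × 22% = 116,072 Ft
  → 118,592 Ft

240,436 Ft > 118,592 Ft, so the minimum tax is the binding amount.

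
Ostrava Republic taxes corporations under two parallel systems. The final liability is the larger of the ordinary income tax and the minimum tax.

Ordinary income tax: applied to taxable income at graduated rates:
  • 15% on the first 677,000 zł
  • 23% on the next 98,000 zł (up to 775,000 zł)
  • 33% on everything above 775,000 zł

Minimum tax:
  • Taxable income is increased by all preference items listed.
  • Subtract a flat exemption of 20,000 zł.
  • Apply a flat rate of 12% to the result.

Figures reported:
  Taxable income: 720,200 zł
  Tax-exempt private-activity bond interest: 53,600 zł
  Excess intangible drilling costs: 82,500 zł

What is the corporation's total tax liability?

111,486 zł

Ordinary income tax:
  677,000 zł × 15% = 101,550 zł
  43,200 zł × 23% = 9,936 zł
  → 111,486 zł

Minimum tax:
  Adjusted income: 720,200 zł + 53,600 zł + 82,500 zł = 856,300 zł
  Less exemption 20,000 zł → base 836,300 zł
  836,300 zł × 12% = 100,356 zł

111,486 zł > 100,356 zł, so the ordinary income tax governs.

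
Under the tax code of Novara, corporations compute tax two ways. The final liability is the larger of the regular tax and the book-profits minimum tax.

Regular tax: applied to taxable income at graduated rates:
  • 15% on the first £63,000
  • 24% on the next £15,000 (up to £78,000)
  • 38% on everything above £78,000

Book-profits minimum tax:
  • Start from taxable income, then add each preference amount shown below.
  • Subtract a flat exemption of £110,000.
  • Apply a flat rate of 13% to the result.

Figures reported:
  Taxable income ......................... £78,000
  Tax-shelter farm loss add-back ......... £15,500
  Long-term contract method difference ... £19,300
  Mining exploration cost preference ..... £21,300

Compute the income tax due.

Book-profits minimum tax:
  Adjusted income: £78,000 + £15,500 + £19,300 + £21,300 = £134,100
  Less exemption £110,000 → base £24,100
  £24,100 × 13% = £3,133

Regular tax:
  £63,000 × 15% = £9,450
  £15,000 × 24% = £3,600
  → £13,050

£13,050 > £3,133, so the regular tax governs.

£13,050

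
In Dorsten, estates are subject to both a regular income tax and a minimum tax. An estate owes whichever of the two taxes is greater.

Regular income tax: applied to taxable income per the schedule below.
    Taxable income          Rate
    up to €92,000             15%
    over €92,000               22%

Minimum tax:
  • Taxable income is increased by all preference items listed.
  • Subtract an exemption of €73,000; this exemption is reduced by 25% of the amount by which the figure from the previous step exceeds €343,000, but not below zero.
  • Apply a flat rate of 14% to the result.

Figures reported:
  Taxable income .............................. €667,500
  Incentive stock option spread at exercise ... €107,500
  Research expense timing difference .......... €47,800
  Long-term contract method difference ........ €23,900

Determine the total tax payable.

Minimum tax:
  Adjusted income: €667,500 + €107,500 + €47,800 + €23,900 = €846,700
  Exemption: 25% × (€846,700 − €343,000) = €125,925 ≥ €73,000, so the exemption is fully phased out
  Base: €846,700 − €0 = €846,700
  €846,700 × 14% = €118,538

Regular income tax:
  €92,000 × 15% = €13,800
  €575,500 × 22% = €126,610
  → €140,410

€140,410 > €118,538, so the regular income tax governs.

€140,410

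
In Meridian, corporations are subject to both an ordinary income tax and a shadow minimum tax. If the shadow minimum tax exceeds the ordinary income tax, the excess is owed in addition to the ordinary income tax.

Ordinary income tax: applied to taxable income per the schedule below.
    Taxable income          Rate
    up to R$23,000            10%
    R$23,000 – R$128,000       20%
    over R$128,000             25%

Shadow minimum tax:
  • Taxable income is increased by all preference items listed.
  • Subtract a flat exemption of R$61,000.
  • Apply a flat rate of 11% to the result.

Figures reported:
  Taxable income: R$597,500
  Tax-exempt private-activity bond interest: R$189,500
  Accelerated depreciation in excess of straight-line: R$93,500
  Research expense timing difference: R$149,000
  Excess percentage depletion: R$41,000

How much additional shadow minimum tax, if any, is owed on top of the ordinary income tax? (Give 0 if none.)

R$0

Shadow minimum tax:
  Adjusted income: R$597,500 + R$189,500 + R$93,500 + R$149,000 + R$41,000 = R$1,070,500
  Less exemption R$61,000 → base R$1,009,500
  R$1,009,500 × 11% = R$111,045

Ordinary income tax:
  R$23,000 × 10% = R$2,300
  R$105,000 × 20% = R$21,000
  R$469,500 × 25% = R$117,375
  → R$140,675

R$111,045 ≤ R$140,675, so no add-on is due.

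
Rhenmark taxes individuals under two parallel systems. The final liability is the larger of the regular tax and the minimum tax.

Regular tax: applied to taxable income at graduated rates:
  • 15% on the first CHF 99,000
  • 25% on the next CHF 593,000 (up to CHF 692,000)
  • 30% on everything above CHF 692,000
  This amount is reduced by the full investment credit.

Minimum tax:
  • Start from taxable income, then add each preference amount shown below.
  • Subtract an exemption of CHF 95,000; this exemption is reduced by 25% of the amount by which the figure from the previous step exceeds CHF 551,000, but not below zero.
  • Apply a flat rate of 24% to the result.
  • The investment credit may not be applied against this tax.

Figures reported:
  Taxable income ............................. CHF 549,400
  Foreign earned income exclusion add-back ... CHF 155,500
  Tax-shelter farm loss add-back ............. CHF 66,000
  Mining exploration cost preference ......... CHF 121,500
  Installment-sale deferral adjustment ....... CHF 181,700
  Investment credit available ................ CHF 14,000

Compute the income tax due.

Regular tax:
  CHF 99,000 × 15% = CHF 14,850
  CHF 450,400 × 25% = CHF 112,600
  → CHF 127,450
  Less investment credit CHF 14,000 → CHF 113,450

Minimum tax:
  Adjusted income: CHF 549,400 + CHF 155,500 + CHF 66,000 + CHF 121,500 + CHF 181,700 = CHF 1,074,100
  Exemption: 25% × (CHF 1,074,100 − CHF 551,000) = CHF 130,775 ≥ CHF 95,000, so the exemption is fully phased out
  Base: CHF 1,074,100 − CHF 0 = CHF 1,074,100
  CHF 1,074,100 × 24% = CHF 257,784

CHF 257,784 > CHF 113,450, so the minimum tax is the binding amount.

CHF 257,784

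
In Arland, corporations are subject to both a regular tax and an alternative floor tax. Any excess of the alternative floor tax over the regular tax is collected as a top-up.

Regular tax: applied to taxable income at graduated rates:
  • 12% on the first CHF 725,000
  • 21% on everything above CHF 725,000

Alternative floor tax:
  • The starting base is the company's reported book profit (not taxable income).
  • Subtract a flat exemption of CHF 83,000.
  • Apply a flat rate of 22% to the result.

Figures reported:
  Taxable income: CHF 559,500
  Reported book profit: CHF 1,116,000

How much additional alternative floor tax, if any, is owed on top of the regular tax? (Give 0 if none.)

CHF 160,120

Regular tax:
  CHF 559,500 × 12% = CHF 67,140

Alternative floor tax:
  Base (reported book profit): CHF 1,116,000
  Less exemption CHF 83,000 → base CHF 1,033,000
  CHF 1,033,000 × 22% = CHF 227,260

Excess of alternative floor tax over regular tax: CHF 227,260 − CHF 67,140 = CHF 160,120.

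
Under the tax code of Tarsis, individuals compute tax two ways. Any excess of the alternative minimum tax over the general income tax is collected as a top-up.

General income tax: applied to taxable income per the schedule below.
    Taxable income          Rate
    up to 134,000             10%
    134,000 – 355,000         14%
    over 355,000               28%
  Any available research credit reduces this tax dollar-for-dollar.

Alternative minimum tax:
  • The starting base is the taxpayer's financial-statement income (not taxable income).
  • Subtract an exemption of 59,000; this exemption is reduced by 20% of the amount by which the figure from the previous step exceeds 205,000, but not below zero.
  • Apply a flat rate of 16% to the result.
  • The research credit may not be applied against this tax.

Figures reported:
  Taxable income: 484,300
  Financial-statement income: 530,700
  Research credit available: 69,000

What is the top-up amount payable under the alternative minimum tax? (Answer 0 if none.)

73,368

General income tax:
  134,000 × 10% = 13,400
  221,000 × 14% = 30,940
  129,300 × 28% = 36,204
  → 80,544
  Less research credit 69,000 → 11,544

Alternative minimum tax:
  Base (financial-statement income): 530,700
  Exemption: 20% × (530,700 − 205,000) = 65,140 ≥ 59,000, so the exemption is fully phased out
  Base: 530,700 − 0 = 530,700
  530,700 × 16% = 84,912

Excess of alternative minimum tax over general income tax: 84,912 − 11,544 = 73,368.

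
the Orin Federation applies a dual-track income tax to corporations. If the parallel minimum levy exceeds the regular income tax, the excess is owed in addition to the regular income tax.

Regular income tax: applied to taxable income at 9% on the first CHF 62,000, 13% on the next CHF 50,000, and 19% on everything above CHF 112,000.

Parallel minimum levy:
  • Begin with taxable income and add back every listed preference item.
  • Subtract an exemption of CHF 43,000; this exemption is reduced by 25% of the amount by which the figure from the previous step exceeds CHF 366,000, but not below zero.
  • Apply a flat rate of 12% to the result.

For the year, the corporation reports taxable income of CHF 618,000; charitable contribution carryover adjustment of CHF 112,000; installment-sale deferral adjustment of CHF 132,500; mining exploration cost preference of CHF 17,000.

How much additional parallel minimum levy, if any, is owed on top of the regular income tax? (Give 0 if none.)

CHF 0

Parallel minimum levy:
  Adjusted income: CHF 618,000 + CHF 112,000 + CHF 132,500 + CHF 17,000 = CHF 879,500
  Exemption: 25% × (CHF 879,500 − CHF 366,000) = CHF 128,375 ≥ CHF 43,000, so the exemption is fully phased out
  Base: CHF 879,500 − CHF 0 = CHF 879,500
  CHF 879,500 × 12% = CHF 105,540

Regular income tax:
  CHF 62,000 × 9% = CHF 5,580
  CHF 50,000 × 13% = CHF 6,500
  CHF 506,000 × 19% = CHF 96,140
  → CHF 108,220

CHF 105,540 ≤ CHF 108,220, so no add-on is due.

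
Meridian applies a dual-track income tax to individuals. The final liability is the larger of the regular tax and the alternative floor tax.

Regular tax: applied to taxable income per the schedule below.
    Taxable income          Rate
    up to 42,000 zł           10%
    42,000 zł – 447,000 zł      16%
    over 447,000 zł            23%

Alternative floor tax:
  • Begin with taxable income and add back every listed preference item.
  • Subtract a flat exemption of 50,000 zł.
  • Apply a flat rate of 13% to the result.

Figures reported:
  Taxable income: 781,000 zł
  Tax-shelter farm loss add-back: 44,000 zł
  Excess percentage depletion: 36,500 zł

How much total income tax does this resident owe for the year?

Regular tax:
  42,000 zł × 10% = 4,200 zł
  405,000 zł × 16% = 64,800 zł
  334,000 zł × 23% = 76,820 zł
  → 145,820 zł

Alternative floor tax:
  Adjusted income: 781,000 zł + 44,000 zł + 36,500 zł = 861,500 zł
  Less exemption 50,000 zł → base 811,500 zł
  811,500 zł × 13% = 105,495 zł

145,820 zł > 105,495 zł, so the regular tax governs.

145,820 zł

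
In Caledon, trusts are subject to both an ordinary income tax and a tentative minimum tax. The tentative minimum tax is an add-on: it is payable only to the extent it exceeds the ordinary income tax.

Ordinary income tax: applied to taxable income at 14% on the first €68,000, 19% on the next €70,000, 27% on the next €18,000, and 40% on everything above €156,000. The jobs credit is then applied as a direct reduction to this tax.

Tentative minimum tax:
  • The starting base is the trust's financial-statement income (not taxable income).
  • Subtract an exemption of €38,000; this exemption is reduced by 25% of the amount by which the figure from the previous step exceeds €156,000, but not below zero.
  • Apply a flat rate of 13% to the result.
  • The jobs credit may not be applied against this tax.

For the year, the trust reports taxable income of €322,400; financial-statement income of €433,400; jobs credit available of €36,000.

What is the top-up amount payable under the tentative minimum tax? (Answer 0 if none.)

Tentative minimum tax:
  Base (financial-statement income): €433,400
  Exemption: 25% × (€433,400 − €156,000) = €69,350 ≥ €38,000, so the exemption is fully phased out
  Base: €433,400 − €0 = €433,400
  €433,400 × 13% = €56,342

Ordinary income tax:
  €68,000 × 14% = €9,520
  €70,000 × 19% = €13,300
  €18,000 × 27% = €4,860
  €166,400 × 40% = €66,560
  → €94,240
  Less jobs credit €36,000 → €58,240

€56,342 ≤ €58,240, so no add-on is due.

€0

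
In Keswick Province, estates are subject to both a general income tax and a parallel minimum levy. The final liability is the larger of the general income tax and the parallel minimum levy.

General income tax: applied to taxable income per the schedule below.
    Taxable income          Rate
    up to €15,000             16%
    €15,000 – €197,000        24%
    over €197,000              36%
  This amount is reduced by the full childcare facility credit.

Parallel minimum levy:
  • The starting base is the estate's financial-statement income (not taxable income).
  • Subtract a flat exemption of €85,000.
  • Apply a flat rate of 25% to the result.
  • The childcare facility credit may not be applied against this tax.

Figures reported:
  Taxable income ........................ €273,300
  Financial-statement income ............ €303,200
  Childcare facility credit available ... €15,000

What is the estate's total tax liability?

Parallel minimum levy:
  Base (financial-statement income): €303,200
  Less exemption €85,000 → base €218,200
  €218,200 × 25% = €54,550

General income tax:
  €15,000 × 16% = €2,400
  €182,000 × 24% = €43,680
  €76,300 × 36% = €27,468
  → €73,548
  Less childcare facility credit €15,000 → €58,548

€58,548 > €54,550, so the general income tax governs.

€58,548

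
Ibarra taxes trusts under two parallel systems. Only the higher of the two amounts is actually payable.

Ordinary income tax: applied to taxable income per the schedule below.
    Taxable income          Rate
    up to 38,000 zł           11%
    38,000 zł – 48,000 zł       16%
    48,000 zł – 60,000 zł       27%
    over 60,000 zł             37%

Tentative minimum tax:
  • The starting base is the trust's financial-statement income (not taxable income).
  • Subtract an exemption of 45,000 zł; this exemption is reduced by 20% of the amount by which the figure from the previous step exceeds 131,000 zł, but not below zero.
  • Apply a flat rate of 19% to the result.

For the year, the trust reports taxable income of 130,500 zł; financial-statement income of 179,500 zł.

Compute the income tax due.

35,105 zł

Tentative minimum tax:
  Base (financial-statement income): 179,500 zł
  Exemption: 45,000 zł − 20% × (179,500 zł − 131,000 zł) = 45,000 zł − 9,700 zł = 35,300 zł
  Base: 179,500 zł − 35,300 zł = 144,200 zł
  144,200 zł × 19% = 27,398 zł

Ordinary income tax:
  38,000 zł × 11% = 4,180 zł
  10,000 zł × 16% = 1,600 zł
  12,000 zł × 27% = 3,240 zł
  70,500 zł × 37% = 26,085 zł
  → 35,105 zł

35,105 zł > 27,398 zł, so the ordinary income tax governs.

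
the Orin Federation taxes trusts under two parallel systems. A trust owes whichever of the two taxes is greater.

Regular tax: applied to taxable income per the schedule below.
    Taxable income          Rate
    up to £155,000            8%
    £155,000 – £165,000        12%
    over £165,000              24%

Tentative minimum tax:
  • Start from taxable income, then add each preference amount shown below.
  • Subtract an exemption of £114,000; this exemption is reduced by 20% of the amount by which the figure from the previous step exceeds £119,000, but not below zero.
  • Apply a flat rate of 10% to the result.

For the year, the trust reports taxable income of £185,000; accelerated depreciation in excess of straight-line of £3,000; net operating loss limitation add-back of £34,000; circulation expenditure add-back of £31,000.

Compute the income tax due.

£18,400

Regular tax:
  £155,000 × 8% = £12,400
  £10,000 × 12% = £1,200
  £20,000 × 24% = £4,800
  → £18,400

Tentative minimum tax:
  Adjusted income: £185,000 + £3,000 + £34,000 + £31,000 = £253,000
  Exemption: £114,000 − 20% × (£253,000 − £119,000) = £114,000 − £26,800 = £87,200
  Base: £253,000 − £87,200 = £165,800
  £165,800 × 10% = £16,580

£18,400 > £16,580, so the regular tax governs.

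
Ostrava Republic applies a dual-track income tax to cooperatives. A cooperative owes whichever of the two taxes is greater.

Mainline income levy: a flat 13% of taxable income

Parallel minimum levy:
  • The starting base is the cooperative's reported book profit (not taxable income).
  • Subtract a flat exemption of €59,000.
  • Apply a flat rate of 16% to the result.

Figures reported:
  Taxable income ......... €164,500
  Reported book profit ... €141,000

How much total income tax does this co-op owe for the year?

Mainline income levy:
  €164,500 × 13% = €21,385

Parallel minimum levy:
  Base (reported book profit): €141,000
  Less exemption €59,000 → base €82,000
  €82,000 × 16% = €13,120

€21,385 > €13,120, so the mainline income levy governs.

€21,385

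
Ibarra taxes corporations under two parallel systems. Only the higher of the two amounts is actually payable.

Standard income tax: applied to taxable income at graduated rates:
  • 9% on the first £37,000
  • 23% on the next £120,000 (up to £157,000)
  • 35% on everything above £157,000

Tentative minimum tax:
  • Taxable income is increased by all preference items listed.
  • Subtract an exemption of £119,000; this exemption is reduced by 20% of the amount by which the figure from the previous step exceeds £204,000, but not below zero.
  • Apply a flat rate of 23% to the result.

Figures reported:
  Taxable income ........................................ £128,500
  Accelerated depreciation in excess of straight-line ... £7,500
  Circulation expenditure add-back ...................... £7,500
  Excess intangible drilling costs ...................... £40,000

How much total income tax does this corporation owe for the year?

£24,375

Tentative minimum tax:
  Adjusted income: £128,500 + £7,500 + £7,500 + £40,000 = £183,500
  Exemption: £183,500 ≤ £204,000, so full £119,000 applies
  Base: £183,500 − £119,000 = £64,500
  £64,500 × 23% = £14,835

Standard income tax:
  £37,000 × 9% = £3,330
  £91,500 × 23% = £21,045
  → £24,375

£24,375 > £14,835, so the standard income tax governs.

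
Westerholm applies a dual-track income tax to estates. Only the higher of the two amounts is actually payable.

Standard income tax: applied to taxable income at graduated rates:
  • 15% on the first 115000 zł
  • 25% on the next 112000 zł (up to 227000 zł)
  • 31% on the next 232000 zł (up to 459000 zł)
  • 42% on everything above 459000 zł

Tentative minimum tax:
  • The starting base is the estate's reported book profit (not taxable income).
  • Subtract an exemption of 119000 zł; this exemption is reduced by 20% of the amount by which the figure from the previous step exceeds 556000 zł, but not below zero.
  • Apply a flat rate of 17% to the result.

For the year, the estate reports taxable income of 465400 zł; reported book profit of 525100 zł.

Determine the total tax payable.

119858 zł

Standard income tax:
  115000 zł × 15% = 17250 zł
  112000 zł × 25% = 28000 zł
  232000 zł × 31% = 71920 zł
  6400 zł × 42% = 2688 zł
  → 119858 zł

Tentative minimum tax:
  Base (reported book profit): 525100 zł
  Exemption: 525100 zł ≤ 556000 zł, so full 119000 zł applies
  Base: 525100 zł − 119000 zł = 406100 zł
  406100 zł × 17% = 69037 zł

119858 zł > 69037 zł, so the standard income tax governs.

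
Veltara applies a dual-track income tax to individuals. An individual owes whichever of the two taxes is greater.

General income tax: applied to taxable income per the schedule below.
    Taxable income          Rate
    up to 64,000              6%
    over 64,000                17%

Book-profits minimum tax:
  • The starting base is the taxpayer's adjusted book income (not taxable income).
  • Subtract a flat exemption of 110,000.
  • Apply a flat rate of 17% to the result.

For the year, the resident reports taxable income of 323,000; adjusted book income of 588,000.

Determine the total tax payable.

81,260

Book-profits minimum tax:
  Base (adjusted book income): 588,000
  Less exemption 110,000 → base 478,000
  478,000 × 17% = 81,260

General income tax:
  64,000 × 6% = 3,840
  259,000 × 17% = 44,030
  → 47,870

81,260 > 47,870, so the book-profits minimum tax is the binding amount.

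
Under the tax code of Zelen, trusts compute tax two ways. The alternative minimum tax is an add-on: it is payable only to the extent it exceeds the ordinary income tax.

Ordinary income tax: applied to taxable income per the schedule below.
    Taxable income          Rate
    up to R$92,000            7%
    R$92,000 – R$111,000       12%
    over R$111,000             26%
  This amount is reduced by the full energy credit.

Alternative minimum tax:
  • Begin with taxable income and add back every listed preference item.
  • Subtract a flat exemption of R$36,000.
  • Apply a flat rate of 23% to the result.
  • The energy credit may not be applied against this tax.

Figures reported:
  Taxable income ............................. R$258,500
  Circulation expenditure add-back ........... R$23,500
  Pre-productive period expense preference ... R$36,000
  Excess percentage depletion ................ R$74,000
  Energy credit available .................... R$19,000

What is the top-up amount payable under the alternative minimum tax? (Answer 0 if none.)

Alternative minimum tax:
  Adjusted income: R$258,500 + R$23,500 + R$36,000 + R$74,000 = R$392,000
  Less exemption R$36,000 → base R$356,000
  R$356,000 × 23% = R$81,880

Ordinary income tax:
  R$92,000 × 7% = R$6,440
  R$19,000 × 12% = R$2,280
  R$147,500 × 26% = R$38,350
  → R$47,070
  Less energy credit R$19,000 → R$28,070

Excess of alternative minimum tax over ordinary income tax: R$81,880 − R$28,070 = R$53,810.

R$53,810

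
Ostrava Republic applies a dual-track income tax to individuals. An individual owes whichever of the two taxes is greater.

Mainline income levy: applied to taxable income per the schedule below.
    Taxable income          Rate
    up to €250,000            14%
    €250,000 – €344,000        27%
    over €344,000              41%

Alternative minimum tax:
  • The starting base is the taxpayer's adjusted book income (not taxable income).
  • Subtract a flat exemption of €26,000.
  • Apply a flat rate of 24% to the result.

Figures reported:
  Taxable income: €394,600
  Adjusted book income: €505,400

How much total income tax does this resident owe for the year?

Mainline income levy:
  €250,000 × 14% = €35,000
  €94,000 × 27% = €25,380
  €50,600 × 41% = €20,746
  → €81,126

Alternative minimum tax:
  Base (adjusted book income): €505,400
  Less exemption €26,000 → base €479,400
  €479,400 × 24% = €115,056

€115,056 > €81,126, so the alternative minimum tax is the binding amount.

€115,056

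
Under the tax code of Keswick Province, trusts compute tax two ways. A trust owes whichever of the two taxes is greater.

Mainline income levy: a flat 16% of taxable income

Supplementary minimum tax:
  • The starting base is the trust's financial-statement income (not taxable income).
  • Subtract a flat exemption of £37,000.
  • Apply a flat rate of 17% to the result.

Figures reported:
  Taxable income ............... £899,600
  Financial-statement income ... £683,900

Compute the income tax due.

£143,936

Supplementary minimum tax:
  Base (financial-statement income): £683,900
  Less exemption £37,000 → base £646,900
  £646,900 × 17% = £109,973

Mainline income levy:
  £899,600 × 16% = £143,936

£143,936 > £109,973, so the mainline income levy governs.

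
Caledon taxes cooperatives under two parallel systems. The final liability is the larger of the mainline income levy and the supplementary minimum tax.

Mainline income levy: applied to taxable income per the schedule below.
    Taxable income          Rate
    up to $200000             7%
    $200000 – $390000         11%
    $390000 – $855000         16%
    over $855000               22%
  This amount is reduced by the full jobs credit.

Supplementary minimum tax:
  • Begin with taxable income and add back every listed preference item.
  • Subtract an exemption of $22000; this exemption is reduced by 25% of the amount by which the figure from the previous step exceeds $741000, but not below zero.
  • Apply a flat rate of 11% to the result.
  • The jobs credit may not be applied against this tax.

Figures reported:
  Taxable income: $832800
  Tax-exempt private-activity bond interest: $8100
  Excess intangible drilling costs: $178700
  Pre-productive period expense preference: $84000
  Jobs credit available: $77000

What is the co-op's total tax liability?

$121396

Supplementary minimum tax:
  Adjusted income: $832800 + $8100 + $178700 + $84000 = $1103600
  Exemption: 25% × ($1103600 − $741000) = $90650 ≥ $22000, so the exemption is fully phased out
  Base: $1103600 − $0 = $1103600
  $1103600 × 11% = $121396

Mainline income levy:
  $200000 × 7% = $14000
  $190000 × 11% = $20900
  $442800 × 16% = $70848
  → $105748
  Less jobs credit $77000 → $28748

$121396 > $28748, so the supplementary minimum tax is the binding amount.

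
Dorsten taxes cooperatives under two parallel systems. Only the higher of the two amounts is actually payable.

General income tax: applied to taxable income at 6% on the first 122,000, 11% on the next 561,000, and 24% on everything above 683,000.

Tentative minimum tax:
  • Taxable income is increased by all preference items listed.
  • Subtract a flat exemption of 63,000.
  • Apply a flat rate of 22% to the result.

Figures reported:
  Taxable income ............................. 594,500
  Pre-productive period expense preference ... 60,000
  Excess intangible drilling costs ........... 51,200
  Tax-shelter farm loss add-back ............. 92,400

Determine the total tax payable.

Tentative minimum tax:
  Adjusted income: 594,500 + 60,000 + 51,200 + 92,400 = 798,100
  Less exemption 63,000 → base 735,100
  735,100 × 22% = 161,722

General income tax:
  122,000 × 6% = 7,320
  472,500 × 11% = 51,975
  → 59,295

161,722 > 59,295, so the tentative minimum tax is the binding amount.

161,722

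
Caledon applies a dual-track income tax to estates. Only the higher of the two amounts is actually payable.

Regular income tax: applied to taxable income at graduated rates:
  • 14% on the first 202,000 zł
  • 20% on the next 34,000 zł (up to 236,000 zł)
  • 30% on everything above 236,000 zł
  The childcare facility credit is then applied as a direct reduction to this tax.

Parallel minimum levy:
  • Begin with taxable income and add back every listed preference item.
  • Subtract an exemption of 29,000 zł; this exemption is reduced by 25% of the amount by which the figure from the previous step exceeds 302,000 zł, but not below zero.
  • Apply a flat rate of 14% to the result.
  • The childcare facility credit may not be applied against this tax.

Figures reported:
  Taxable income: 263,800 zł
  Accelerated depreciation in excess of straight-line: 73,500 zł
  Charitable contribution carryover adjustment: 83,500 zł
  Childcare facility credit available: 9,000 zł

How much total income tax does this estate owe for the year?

Regular income tax:
  202,000 zł × 14% = 28,280 zł
  34,000 zł × 20% = 6,800 zł
  27,800 zł × 30% = 8,340 zł
  → 43,420 zł
  Less childcare facility credit 9,000 zł → 34,420 zł

Parallel minimum levy:
  Adjusted income: 263,800 zł + 73,500 zł + 83,500 zł = 420,800 zł
  Exemption: 25% × (420,800 zł − 302,000 zł) = 29,700 zł ≥ 29,000 zł, so the exemption is fully phased out
  Base: 420,800 zł − 0 zł = 420,800 zł
  420,800 zł × 14% = 58,912 zł

58,912 zł > 34,420 zł, so the parallel minimum levy is the binding amount.

58,912 zł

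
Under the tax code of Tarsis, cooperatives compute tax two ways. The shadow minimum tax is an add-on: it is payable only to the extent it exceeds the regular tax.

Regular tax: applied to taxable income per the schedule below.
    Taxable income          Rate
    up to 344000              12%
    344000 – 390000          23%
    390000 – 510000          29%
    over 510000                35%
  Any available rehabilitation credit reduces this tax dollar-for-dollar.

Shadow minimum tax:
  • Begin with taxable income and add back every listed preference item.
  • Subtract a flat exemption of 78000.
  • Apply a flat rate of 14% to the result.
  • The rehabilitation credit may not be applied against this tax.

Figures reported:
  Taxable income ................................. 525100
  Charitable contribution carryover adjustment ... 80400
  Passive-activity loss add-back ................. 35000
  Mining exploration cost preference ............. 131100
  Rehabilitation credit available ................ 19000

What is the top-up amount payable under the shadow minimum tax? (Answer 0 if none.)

Regular tax:
  344000 × 12% = 41280
  46000 × 23% = 10580
  120000 × 29% = 34800
  15100 × 35% = 5285
  → 91945
  Less rehabilitation credit 19000 → 72945

Shadow minimum tax:
  Adjusted income: 525100 + 80400 + 35000 + 131100 = 771600
  Less exemption 78000 → base 693600
  693600 × 14% = 97104

Excess of shadow minimum tax over regular tax: 97104 − 72945 = 24159.

24159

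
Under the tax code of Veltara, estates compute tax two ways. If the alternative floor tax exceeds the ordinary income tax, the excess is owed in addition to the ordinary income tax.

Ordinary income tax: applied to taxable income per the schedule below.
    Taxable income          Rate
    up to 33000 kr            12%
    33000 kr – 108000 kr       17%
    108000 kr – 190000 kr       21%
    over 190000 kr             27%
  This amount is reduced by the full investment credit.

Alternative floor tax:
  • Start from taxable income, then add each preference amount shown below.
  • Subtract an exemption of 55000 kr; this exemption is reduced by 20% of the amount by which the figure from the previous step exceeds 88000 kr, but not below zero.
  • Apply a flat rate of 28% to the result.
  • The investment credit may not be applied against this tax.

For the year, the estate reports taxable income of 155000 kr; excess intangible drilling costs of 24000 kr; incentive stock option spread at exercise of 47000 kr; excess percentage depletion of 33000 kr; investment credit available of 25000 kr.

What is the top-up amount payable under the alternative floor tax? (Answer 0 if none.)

Ordinary income tax:
  33000 kr × 12% = 3960 kr
  75000 kr × 17% = 12750 kr
  47000 kr × 21% = 9870 kr
  → 26580 kr
  Less investment credit 25000 kr → 1580 kr

Alternative floor tax:
  Adjusted income: 155000 kr + 24000 kr + 47000 kr + 33000 kr = 259000 kr
  Exemption: 55000 kr − 20% × (259000 kr − 88000 kr) = 55000 kr − 34200 kr = 20800 kr
  Base: 259000 kr − 20800 kr = 238200 kr
  238200 kr × 28% = 66696 kr

Excess of alternative floor tax over ordinary income tax: 66696 kr − 1580 kr = 65116 kr.

65116 kr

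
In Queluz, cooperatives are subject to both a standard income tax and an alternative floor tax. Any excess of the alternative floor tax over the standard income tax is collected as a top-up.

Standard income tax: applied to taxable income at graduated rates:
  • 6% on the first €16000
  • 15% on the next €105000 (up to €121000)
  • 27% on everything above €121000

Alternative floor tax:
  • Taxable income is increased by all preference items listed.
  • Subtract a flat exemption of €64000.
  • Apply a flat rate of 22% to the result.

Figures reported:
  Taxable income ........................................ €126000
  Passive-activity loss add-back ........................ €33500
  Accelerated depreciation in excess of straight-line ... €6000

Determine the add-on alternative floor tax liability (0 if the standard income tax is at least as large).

Alternative floor tax:
  Adjusted income: €126000 + €33500 + €6000 = €165500
  Less exemption €64000 → base €101500
  €101500 × 22% = €22330

Standard income tax:
  €16000 × 6% = €960
  €105000 × 15% = €15750
  €5000 × 27% = €1350
  → €18060

Excess of alternative floor tax over standard income tax: €22330 − €18060 = €4270.

€4270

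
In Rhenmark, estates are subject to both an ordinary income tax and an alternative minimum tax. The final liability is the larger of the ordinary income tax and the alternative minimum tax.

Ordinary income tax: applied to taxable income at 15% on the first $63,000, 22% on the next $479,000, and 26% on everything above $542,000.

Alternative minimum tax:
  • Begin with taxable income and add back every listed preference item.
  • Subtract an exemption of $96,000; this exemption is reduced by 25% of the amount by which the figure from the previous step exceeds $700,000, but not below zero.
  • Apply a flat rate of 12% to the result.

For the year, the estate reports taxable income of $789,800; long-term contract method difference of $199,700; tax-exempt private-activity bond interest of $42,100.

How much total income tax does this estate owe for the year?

Ordinary income tax:
  $63,000 × 15% = $9,450
  $479,000 × 22% = $105,380
  $247,800 × 26% = $64,428
  → $179,258

Alternative minimum tax:
  Adjusted income: $789,800 + $199,700 + $42,100 = $1,031,600
  Exemption: $96,000 − 25% × ($1,031,600 − $700,000) = $96,000 − $82,900 = $13,100
  Base: $1,031,600 − $13,100 = $1,018,500
  $1,018,500 × 12% = $122,220

$179,258 > $122,220, so the ordinary income tax governs.

$179,258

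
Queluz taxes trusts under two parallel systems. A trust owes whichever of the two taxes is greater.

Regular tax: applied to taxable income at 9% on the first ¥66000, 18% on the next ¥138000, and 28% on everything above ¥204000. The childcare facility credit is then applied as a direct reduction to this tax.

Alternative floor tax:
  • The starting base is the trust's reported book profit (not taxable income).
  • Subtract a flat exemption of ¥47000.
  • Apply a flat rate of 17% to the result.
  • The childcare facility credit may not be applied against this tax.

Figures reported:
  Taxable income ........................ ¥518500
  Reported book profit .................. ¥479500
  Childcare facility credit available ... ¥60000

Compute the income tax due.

Regular tax:
  ¥66000 × 9% = ¥5940
  ¥138000 × 18% = ¥24840
  ¥314500 × 28% = ¥88060
  → ¥118840
  Less childcare facility credit ¥60000 → ¥58840

Alternative floor tax:
  Base (reported book profit): ¥479500
  Less exemption ¥47000 → base ¥432500
  ¥432500 × 17% = ¥73525

¥73525 > ¥58840, so the alternative floor tax is the binding amount.

¥73525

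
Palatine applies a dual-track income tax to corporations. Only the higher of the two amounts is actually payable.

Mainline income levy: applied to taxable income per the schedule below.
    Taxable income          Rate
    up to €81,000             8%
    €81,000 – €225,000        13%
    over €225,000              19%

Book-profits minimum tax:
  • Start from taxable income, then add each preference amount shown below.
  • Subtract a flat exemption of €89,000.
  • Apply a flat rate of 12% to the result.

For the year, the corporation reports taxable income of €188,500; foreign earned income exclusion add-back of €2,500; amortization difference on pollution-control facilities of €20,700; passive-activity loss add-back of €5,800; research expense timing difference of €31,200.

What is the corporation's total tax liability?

€20,455

Book-profits minimum tax:
  Adjusted income: €188,500 + €2,500 + €20,700 + €5,800 + €31,200 = €248,700
  Less exemption €89,000 → base €159,700
  €159,700 × 12% = €19,164

Mainline income levy:
  €81,000 × 8% = €6,480
  €107,500 × 13% = €13,975
  → €20,455

€20,455 > €19,164, so the mainline income levy governs.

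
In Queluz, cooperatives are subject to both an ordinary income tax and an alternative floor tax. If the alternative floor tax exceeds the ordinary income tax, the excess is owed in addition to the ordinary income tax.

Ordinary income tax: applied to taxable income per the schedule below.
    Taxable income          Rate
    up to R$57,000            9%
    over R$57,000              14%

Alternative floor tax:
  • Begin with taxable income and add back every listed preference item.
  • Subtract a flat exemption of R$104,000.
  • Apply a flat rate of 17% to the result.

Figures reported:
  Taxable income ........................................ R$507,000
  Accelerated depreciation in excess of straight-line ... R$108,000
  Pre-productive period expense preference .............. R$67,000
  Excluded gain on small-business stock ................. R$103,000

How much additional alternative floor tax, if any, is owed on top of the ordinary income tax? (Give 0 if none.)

Ordinary income tax:
  R$57,000 × 9% = R$5,130
  R$450,000 × 14% = R$63,000
  → R$68,130

Alternative floor tax:
  Adjusted income: R$507,000 + R$108,000 + R$67,000 + R$103,000 = R$785,000
  Less exemption R$104,000 → base R$681,000
  R$681,000 × 17% = R$115,770

Excess of alternative floor tax over ordinary income tax: R$115,770 − R$68,130 = R$47,640.

R$47,640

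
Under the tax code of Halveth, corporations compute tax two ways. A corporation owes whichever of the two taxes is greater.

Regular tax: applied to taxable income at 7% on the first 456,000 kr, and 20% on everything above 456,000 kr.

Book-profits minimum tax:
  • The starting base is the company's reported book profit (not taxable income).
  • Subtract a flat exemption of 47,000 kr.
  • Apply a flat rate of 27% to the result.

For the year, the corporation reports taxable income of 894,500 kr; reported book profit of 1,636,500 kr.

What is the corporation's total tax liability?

429,165 kr

Regular tax:
  456,000 kr × 7% = 31,920 kr
  438,500 kr × 20% = 87,700 kr
  → 119,620 kr

Book-profits minimum tax:
  Base (reported book profit): 1,636,500 kr
  Less exemption 47,000 kr → base 1,589,500 kr
  1,589,500 kr × 27% = 429,165 kr

429,165 kr > 119,620 kr, so the book-profits minimum tax is the binding amount.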